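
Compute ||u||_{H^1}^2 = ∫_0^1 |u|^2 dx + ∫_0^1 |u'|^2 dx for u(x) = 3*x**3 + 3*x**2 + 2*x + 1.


||u||_{H^1}^2 = 21529/210

The H^1 norm (squared) on an interval (0, L) is
  ||u||_{H^1}^2 = ∫_0^L u(x)^2 dx + ∫_0^L u'(x)^2 dx.
Compute u'(x) = 9*x**2 + 6*x + 2.
Then u(x)^2 = 9*x**6 + 18*x**5 + 21*x**4 + 18*x**3 + 10*x**2 + 4*x + 1 and u'(x)^2 = 81*x**4 + 108*x**3 + 72*x**2 + 24*x + 4.
Integrate each monomial from 0 to 1 using ∫_0^1 c·x^n dx = c·1^(n+1)/(n+1):
  ∫_0^1 u(x)^2 dx = ∫_0^1 (9*x^6 + 18*x^5 + 21*x^4 + 18*x^3 + 10*x^2 + 4*x + 1) dx. Term by term:
    ∫_0^1 9*x^6 dx = 9/7;  ∫_0^1 18*x^5 dx = 3;  ∫_0^1 21*x^4 dx = 21/5;
    ∫_0^1 18*x^3 dx = 9/2;  ∫_0^1 10*x^2 dx = 10/3;  ∫_0^1 4*x dx = 2;
    ∫_0^1 1 dx = 1.
  Sum: 9/7 + 3 + 21/5 + 9/2 + 10/3 + 2 + 1 = 4057/210.
  ∫_0^1 u'(x)^2 dx = ∫_0^1 (81*x^4 + 108*x^3 + 72*x^2 + 24*x + 4) dx. Term by term:
    ∫_0^1 81*x^4 dx = 81/5;  ∫_0^1 108*x^3 dx = 27;  ∫_0^1 72*x^2 dx = 24;
    ∫_0^1 24*x dx = 12;  ∫_0^1 4 dx = 4.
  Sum: 81/5 + 27 + 24 + 12 + 4 = 416/5.
Adding: ||u||_{H^1}^2 = 4057/210 + 416/5 = 21529/210.


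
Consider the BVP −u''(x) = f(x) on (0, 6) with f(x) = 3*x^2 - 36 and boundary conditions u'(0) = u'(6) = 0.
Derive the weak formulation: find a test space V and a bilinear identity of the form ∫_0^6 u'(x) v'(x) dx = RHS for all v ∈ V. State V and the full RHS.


V = H^1(0, 6) (no boundary constraint on v; u is determined up to an additive constant); weak form: ∫_0^6 u'v' dx = ∫_0^6 (3*x^2 - 36) v dx for all v ∈ V.

Multiply both sides by a test function v and integrate from 0 to 6:
  ∫_0^6 −u''(x) v(x) dx = ∫_0^6 f(x) v(x) dx.
Integrate the LHS by parts once:
  ∫_0^6 −u'' v dx = −[u'(x) v(x)]_0^6 + ∫_0^6 u'(x) v'(x) dx.
Thus ∫_0^6 u'(x) v'(x) dx = ∫_0^6 f(x) v(x) dx + [u'(x) v(x)]_0^6.
Choose V so that boundary terms are either known or forced to vanish.
u has homogeneous Neumann: u'(0) = u'(6) = 0. So [u' v]_0^6 = 0·v(6) − 0·v(0) = 0 for any v; take V = H^1(0, 6).
Weak formulation: find u (satisfying any essential BC) such that ∫_0^6 u'(x) v'(x) dx = ∫_0^6 f v dx for all v ∈ V (homogeneous Neumann, so boundary terms vanish).
Substituting f(x) = 3*x^2 - 36, the right-hand side is ∫_0^6 (3*x^2 - 36) v dx.
Compatibility check (pure Neumann): taking v ≡ 1 ∈ V gives 0 = ∫_0^6 f dx + (0) − (0), i.e. ∫_0^6 f dx must equal u'(0) − u'(6) = 0. Indeed ∫_0^6 (3*x^2 - 36) dx = 0, so the data are compatible. The solution is then unique only up to an additive constant (fix it e.g. by requiring ∫_0^6 u dx = 0).


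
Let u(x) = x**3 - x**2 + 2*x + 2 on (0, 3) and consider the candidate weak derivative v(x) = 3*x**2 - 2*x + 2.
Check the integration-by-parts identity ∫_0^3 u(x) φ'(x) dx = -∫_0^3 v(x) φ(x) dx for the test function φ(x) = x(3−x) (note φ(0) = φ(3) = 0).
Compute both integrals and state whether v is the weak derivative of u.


LHS = -639/20, RHS = -639/20. Yes, v = u' weakly.

u(x) = x**3 - x**2 + 2*x + 2, classical derivative u'(x) = 3*x**2 - 2*x + 2.
φ(x) = x(3−x), so φ'(x) = 3 - 2*x.
Note φ(0) = φ(3) = 0, so the boundary term u·φ vanishes.
LHS = ∫_0^3 u(x) φ'(x) dx = ∫_0^3 (-2*x^4 + 5*x^3 - 7*x^2 + 2*x + 6) dx. Term by term:
  ∫_0^3 -2*x^4 dx = -486/5;  ∫_0^3 5*x^3 dx = 405/4;  ∫_0^3 -7*x^2 dx = -63;
  ∫_0^3 2*x dx = 9;  ∫_0^3 6 dx = 18.
Sum: -486/5 + 405/4 − 63 + 9 + 18 = -639/20.
So LHS = -639/20.
∫_0^3 v(x) φ(x) dx = ∫_0^3 (-3*x^4 + 11*x^3 - 8*x^2 + 6*x) dx. Term by term:
  ∫_0^3 -3*x^4 dx = -729/5;  ∫_0^3 11*x^3 dx = 891/4;  ∫_0^3 -8*x^2 dx = -72;
  ∫_0^3 6*x dx = 27.
Sum: -729/5 + 891/4 − 72 + 27 = 639/20.
So RHS = -∫_0^3 v(x) φ(x) dx = -639/20.
LHS = RHS, so the identity holds for this test φ.
Moreover u is smooth here and v(x) = u'(x) = 3*x**2 - 2*x + 2 pointwise, so the identity holds for every test function. Hence v is the weak derivative of u.


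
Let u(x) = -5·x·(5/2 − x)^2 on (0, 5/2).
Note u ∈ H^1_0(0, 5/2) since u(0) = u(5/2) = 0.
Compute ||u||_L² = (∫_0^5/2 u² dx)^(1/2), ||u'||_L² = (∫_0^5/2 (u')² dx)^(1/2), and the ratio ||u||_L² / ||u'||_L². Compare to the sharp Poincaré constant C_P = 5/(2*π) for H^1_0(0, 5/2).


||u||_L² / ||u'||_L² = 5*sqrt(14)/28 < C_P = 5/(2*π).

u(x) = -5·x·(5/2 − x)^2, so u'(x) = -15*x^2 + 50*x - 125/4.
u(x) = -5·x·(5/2 − x)^2 vanishes at x = 0 and x = 5/2, so u ∈ H^1_0(0, 5/2). Differentiate via the product rule and integrate the resulting polynomials term by term.
  ∫_0^5/2 u² dx = ∫_0^5/2 (25*x^6 - 250*x^5 + 1875*x^4/2 - 3125*x^3/2 + 15625*x^2/16) dx. Term by term:
    ∫_0^5/2 25*x^6 dx = 1953125/896;  ∫_0^5/2 -250*x^5 dx = -1953125/192;  ∫_0^5/2 1875*x^4/2 dx = 1171875/64;
    ∫_0^5/2 -3125*x^3/2 dx = -1953125/128;  ∫_0^5/2 15625*x^2/16 dx = 1953125/384.
  Sum: 1953125/896 − 1953125/192 + 1171875/64 − 1953125/128 + 1953125/384 = 390625/2688.
  ∫_0^5/2 (u')² dx = ∫_0^5/2 (225*x^4 - 1500*x^3 + 6875*x^2/2 - 3125*x + 15625/16) dx. Term by term:
    ∫_0^5/2 225*x^4 dx = 140625/32;  ∫_0^5/2 -1500*x^3 dx = -234375/16;  ∫_0^5/2 6875*x^2/2 dx = 859375/48;
    ∫_0^5/2 -3125*x dx = -78125/8;  ∫_0^5/2 15625/16 dx = 78125/32.
  Sum: 140625/32 − 234375/16 + 859375/48 − 78125/8 + 78125/32 = 15625/48.
∫_0^5/2 u² dx = 390625/2688, so ||u||_L² = 625*sqrt(42)/336.
∫_0^5/2 (u')² dx = 15625/48, so ||u'||_L² = 125*sqrt(3)/12.
Ratio ||u||_L² / ||u'||_L² = 5*sqrt(14)/28.
Sharp Poincaré constant on H^1_0(0, 5/2) is C_P = L/π = 5/(2*π), achieved by sin(2*π/5·x).
A polynomial bump cannot attain the sharp Poincaré constant (only the first sine eigenfunction does), so the ratio is strictly less than C_P, consistent with ||u||_L² ≤ C_P ||u'||_L².


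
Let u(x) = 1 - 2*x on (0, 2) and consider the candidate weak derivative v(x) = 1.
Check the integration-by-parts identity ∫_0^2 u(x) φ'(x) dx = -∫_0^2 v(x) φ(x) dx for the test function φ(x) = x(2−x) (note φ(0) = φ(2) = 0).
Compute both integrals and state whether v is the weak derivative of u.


LHS = 8/3, RHS = -4/3. No, v is not the weak derivative of u.

u(x) = 1 - 2*x, classical derivative u'(x) = -2.
φ(x) = x(2−x), so φ'(x) = 2 - 2*x.
Note φ(0) = φ(2) = 0, so the boundary term u·φ vanishes.
LHS = ∫_0^2 u(x) φ'(x) dx = ∫_0^2 (4*x^2 - 6*x + 2) dx. Term by term:
  ∫_0^2 4*x^2 dx = 32/3;  ∫_0^2 -6*x dx = -12;  ∫_0^2 2 dx = 4.
Sum: 32/3 − 12 + 4 = 8/3.
So LHS = 8/3.
∫_0^2 v(x) φ(x) dx = ∫_0^2 (-x^2 + 2*x) dx. Term by term:
  ∫_0^2 -x^2 dx = -8/3;  ∫_0^2 2*x dx = 4.
Sum: -8/3 + 4 = 4/3.
So RHS = -∫_0^2 v(x) φ(x) dx = -4/3.
LHS − RHS = 4 ≠ 0, so the identity fails.
(For a valid weak derivative the identity must hold for EVERY test function, in particular this one. The failure shows v is NOT the weak derivative of u.)
Correct weak derivative would be u'(x) = -2.


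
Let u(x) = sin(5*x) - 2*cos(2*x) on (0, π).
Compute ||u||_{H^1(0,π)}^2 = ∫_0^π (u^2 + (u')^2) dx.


||u||_{H^1(0,π)}^2 = -200/21 + 23*π

u'(x) = 4*sin(2*x) + 5*cos(5*x).
Expand u² and (u')² and integrate term by term on (0, π), using: for integers n ≥ 1, ∫_0^π sin²(nx) dx = ∫_0^π cos²(nx) dx = π/2; for n ≠ n', ∫_0^π sin(nx)sin(n'x) dx = ∫_0^π cos(nx)cos(n'x) dx = 0; and by product-to-sum, ∫_0^π sin(nx)cos(n'x) dx = ½∫_0^π [sin((n+n')x) + sin((n−n')x)] dx, which is 0 when n+n' is even and 2n/(n²−n'²) when n+n' is odd (it need not vanish on (0, π)).
  u² squared terms: (-2)²·∫cos(2x)² dx = 4·π/2 = 2*π;  (1)²·∫sin(5x)² dx = 1·π/2 = π/2.
  u² cross terms: 2·(-2)·(1)·∫cos(2x)·sin(5x) dx = -4·(10/21) = -40/21.
  So ∫_0^π u² dx = 2*π + π/2 − 40/21 = -40/21 + 5*π/2.
  (u')² squared terms: (4)²·∫sin(2x)² dx = 16·π/2 = 8*π;  (5)²·∫cos(5x)² dx = 25·π/2 = 25*π/2.
  (u')² cross terms: 2·(4)·(5)·∫sin(2x)·cos(5x) dx = 40·(-4/21) = -160/21.
  So ∫_0^π (u')² dx = 8*π + 25*π/2 − 160/21 = -160/21 + 41*π/2.
||u||_{H^1}^2 = (-40/21 + 5*π/2) + (-160/21 + 41*π/2) = -200/21 + 23*π.


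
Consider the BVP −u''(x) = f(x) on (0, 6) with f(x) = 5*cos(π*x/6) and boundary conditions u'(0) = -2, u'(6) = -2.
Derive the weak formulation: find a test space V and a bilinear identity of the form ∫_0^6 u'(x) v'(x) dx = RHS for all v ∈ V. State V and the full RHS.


V = H^1(0, 6) (v unrestricted at boundary; u is determined up to an additive constant); weak form: ∫_0^6 u'v' dx = ∫_0^6 (5*cos(π*x/6)) v dx − 2·v(6) + 2·v(0) for all v ∈ V.

Multiply both sides by a test function v and integrate from 0 to 6:
  ∫_0^6 −u''(x) v(x) dx = ∫_0^6 f(x) v(x) dx.
Integrate the LHS by parts once:
  ∫_0^6 −u'' v dx = −[u'(x) v(x)]_0^6 + ∫_0^6 u'(x) v'(x) dx.
Thus ∫_0^6 u'(x) v'(x) dx = ∫_0^6 f(x) v(x) dx + [u'(x) v(x)]_0^6.
Choose V so that boundary terms are either known or forced to vanish.
u has inhomogeneous Neumann u'(0) = -2, u'(6) = -2. [u' v]_0^6 = (-2)·v(6) − (-2)·v(0) = − 2·v(6) + 2·v(0). Take V = H^1(0, 6); boundary term becomes part of RHS.
Weak formulation: find u (satisfying any essential BC) such that ∫_0^6 u'(x) v'(x) dx = ∫_0^6 f v dx − 2·v(6) + 2·v(0) for all v ∈ V (Neumann data are natural BCs: they enter the RHS as boundary terms).
Substituting f(x) = 5*cos(π*x/6), the right-hand side is ∫_0^6 (5*cos(π*x/6)) v dx − 2·v(6) + 2·v(0).
Compatibility check (pure Neumann): taking v ≡ 1 ∈ V gives 0 = ∫_0^6 f dx + (-2) − (-2), i.e. ∫_0^6 f dx must equal u'(0) − u'(6) = 0. Indeed ∫_0^6 (5*cos(π*x/6)) dx = 0, so the data are compatible. The solution is then unique only up to an additive constant (fix it e.g. by requiring ∫_0^6 u dx = 0).


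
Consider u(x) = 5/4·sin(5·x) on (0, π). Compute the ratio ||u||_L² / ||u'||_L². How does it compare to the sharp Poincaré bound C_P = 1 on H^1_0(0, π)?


||u||_L² / ||u'||_L² = 1/5 < C_P = 1.

u(x) = 5/4·sin(5·x), so u'(x) = 25*cos(5*x)/4.
Writing u(x) = A·sin(kπx/L) with A = 5/4 and k = 5, use ∫_0^L sin²(kπx/L) dx = L/2 and ∫_0^L cos²(kπx/L) dx = L/2.
u² = 25/16·sin²(5·x) and (u')² = 625/16·cos²(5·x), and each of sin², cos² integrates to L/2 = π/2 over (0, π).
∫_0^π u² dx = 25*π/32, so ||u||_L² = 5*sqrt(2)*sqrt(π)/8.
∫_0^π (u')² dx = 625*π/32, so ||u'||_L² = 25*sqrt(2)*sqrt(π)/8.
Ratio ||u||_L² / ||u'||_L² = 1/5.
Sharp Poincaré constant on H^1_0(0, π) is C_P = L/π = 1, achieved by sin(x).
This is the k = 5 harmonic; the ratio L/(kπ) is strictly less than C_P = L/π, consistent with the sharp inequality ||u||_L² ≤ C_P ||u'||_L².


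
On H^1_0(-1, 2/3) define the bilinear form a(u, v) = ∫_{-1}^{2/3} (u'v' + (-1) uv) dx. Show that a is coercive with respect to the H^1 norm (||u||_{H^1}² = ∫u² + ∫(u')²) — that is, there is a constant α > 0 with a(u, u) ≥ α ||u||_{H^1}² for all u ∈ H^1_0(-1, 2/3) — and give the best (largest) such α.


α = (-25 + 9*π^2)/(25 + 9*π^2)

Coercivity of a(·,·) on H^1_0(-1, 2/3) means a(u, u) ≥ α ||u||_{H^1}² for every u ∈ H^1_0.
The interval has length L = 5/3, and Poincaré/coercivity depend only on L. Here a(u, u) = ∫(u')² + (-1)·∫u².
Here c = -1 < 0 with |c| < (π/L)² = 9*π^2/25, so coercivity still holds. The condition a(u,u) ≥ α||u||_{H^1}² reads (1−α)∫(u')² ≥ (α−c)∫u². Any admissible α is ≤ 1 (rapidly oscillating u have ∫u²/∫(u')² → 0), and α = 1 would force 0 ≥ (1−c)∫u², impossible since c < 1; so 1−α > 0. By the sharp Poincaré inequality on H^1_0 of an interval of length L, ∫(u')² ≥ (π/L)²∫u² with equality for the first sine mode sin(π(x−x₀)/L) (x₀ the left endpoint), so the inequality holds for all u iff (1−α)(π/L)² ≥ α − c, i.e. α ≤ ((π/L)² + c)/((π/L)² + 1) = (1 + c(L/π)²)/(1 + (L/π)²). (Direct route, valid since c ≤ 0: Poincaré gives c∫u² ≥ c(L/π)²∫(u')², so a(u,u) ≥ (1 + c(L/π)²)∫(u')², while ||u||_{H^1}² ≤ (1 + (L/π)²)∫(u')²; dividing yields the same α.) With (π/L)² = 9*π^2/25 and c = -1, the largest admissible constant is α = ((π/L)² + c)/((π/L)² + 1).
Simplifying, α = (-25 + 9*π^2)/(25 + 9*π^2).


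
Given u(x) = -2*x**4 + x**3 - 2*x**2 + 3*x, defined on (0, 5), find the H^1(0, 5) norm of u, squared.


||u||_{H^1}^2 = 171497995/126

The H^1 norm (squared) on an interval (0, L) is
  ||u||_{H^1}^2 = ∫_0^L u(x)^2 dx + ∫_0^L u'(x)^2 dx.
Compute u'(x) = -8*x**3 + 3*x**2 - 4*x + 3.
Then u(x)^2 = 4*x**8 - 4*x**7 + 9*x**6 - 16*x**5 + 10*x**4 - 12*x**3 + 9*x**2 and u'(x)^2 = 64*x**6 - 48*x**5 + 73*x**4 - 72*x**3 + 34*x**2 - 24*x + 9.
Integrate each monomial from 0 to 5 using ∫_0^5 c·x^n dx = c·5^(n+1)/(n+1):
  ∫_0^5 u(x)^2 dx = ∫_0^5 (4*x^8 - 4*x^7 + 9*x^6 - 16*x^5 + 10*x^4 - 12*x^3 + 9*x^2) dx. Term by term:
    ∫_0^5 4*x^8 dx = 7812500/9;  ∫_0^5 -4*x^7 dx = -390625/2;  ∫_0^5 9*x^6 dx = 703125/7;
    ∫_0^5 -16*x^5 dx = -125000/3;  ∫_0^5 10*x^4 dx = 6250;  ∫_0^5 -12*x^3 dx = -1875;
    ∫_0^5 9*x^2 dx = 375.
  Sum: 7812500/9 − 390625/2 + 703125/7 − 125000/3 + 6250 − 1875 + 375 = 92770375/126.
  ∫_0^5 u'(x)^2 dx = ∫_0^5 (64*x^6 - 48*x^5 + 73*x^4 - 72*x^3 + 34*x^2 - 24*x + 9) dx. Term by term:
    ∫_0^5 64*x^6 dx = 5000000/7;  ∫_0^5 -48*x^5 dx = -125000;  ∫_0^5 73*x^4 dx = 45625;
    ∫_0^5 -72*x^3 dx = -11250;  ∫_0^5 34*x^2 dx = 4250/3;  ∫_0^5 -24*x dx = -300;
    ∫_0^5 9 dx = 45.
  Sum: 5000000/7 − 125000 + 45625 − 11250 + 4250/3 − 300 + 45 = 13121270/21.
Adding: ||u||_{H^1}^2 = 92770375/126 + 13121270/21 = 171497995/126.


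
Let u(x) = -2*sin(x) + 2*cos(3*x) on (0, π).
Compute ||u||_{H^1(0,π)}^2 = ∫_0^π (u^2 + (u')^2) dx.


||u||_{H^1(0,π)}^2 = 24*π

u'(x) = -6*sin(3*x) - 2*cos(x).
Expand u² and (u')² and integrate term by term on (0, π), using: for integers n ≥ 1, ∫_0^π sin²(nx) dx = ∫_0^π cos²(nx) dx = π/2; for n ≠ n', ∫_0^π sin(nx)sin(n'x) dx = ∫_0^π cos(nx)cos(n'x) dx = 0; and by product-to-sum, ∫_0^π sin(nx)cos(n'x) dx = ½∫_0^π [sin((n+n')x) + sin((n−n')x)] dx, which is 0 when n+n' is even and 2n/(n²−n'²) when n+n' is odd (it need not vanish on (0, π)).
  u² squared terms: (-2)²·∫sin(x)² dx = 4·π/2 = 2*π;  (2)²·∫cos(3x)² dx = 4·π/2 = 2*π.
  u² cross terms: 2·(-2)·(2)·∫sin(x)·cos(3x) dx = -8·(0) = 0.
  So ∫_0^π u² dx = 2*π + 2*π + 0 = 4*π.
  (u')² squared terms: (-6)²·∫sin(3x)² dx = 36·π/2 = 18*π;  (-2)²·∫cos(x)² dx = 4·π/2 = 2*π.
  (u')² cross terms: 2·(-6)·(-2)·∫sin(3x)·cos(x) dx = 24·(0) = 0.
  So ∫_0^π (u')² dx = 18*π + 2*π + 0 = 20*π.
||u||_{H^1}^2 = (4*π) + (20*π) = 24*π.


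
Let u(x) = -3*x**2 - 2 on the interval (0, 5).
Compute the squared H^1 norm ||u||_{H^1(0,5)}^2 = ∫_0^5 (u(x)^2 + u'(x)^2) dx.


||u||_{H^1}^2 = 7645

The H^1 norm (squared) on an interval (0, L) is
  ||u||_{H^1}^2 = ∫_0^L u(x)^2 dx + ∫_0^L u'(x)^2 dx.
Compute u'(x) = -6*x.
Then u(x)^2 = 9*x**4 + 12*x**2 + 4 and u'(x)^2 = 36*x**2.
Integrate each monomial from 0 to 5 using ∫_0^5 c·x^n dx = c·5^(n+1)/(n+1):
  ∫_0^5 u(x)^2 dx = ∫_0^5 (9*x^4 + 12*x^2 + 4) dx. Term by term:
    ∫_0^5 9*x^4 dx = 5625;  ∫_0^5 12*x^2 dx = 500;  ∫_0^5 4 dx = 20.
  Sum: 5625 + 500 + 20 = 6145.
  ∫_0^5 u'(x)^2 dx = ∫_0^5 (36*x^2) dx. Term by term:
    ∫_0^5 36*x^2 dx = 1500.
Adding: ||u||_{H^1}^2 = 6145 + 1500 = 7645.


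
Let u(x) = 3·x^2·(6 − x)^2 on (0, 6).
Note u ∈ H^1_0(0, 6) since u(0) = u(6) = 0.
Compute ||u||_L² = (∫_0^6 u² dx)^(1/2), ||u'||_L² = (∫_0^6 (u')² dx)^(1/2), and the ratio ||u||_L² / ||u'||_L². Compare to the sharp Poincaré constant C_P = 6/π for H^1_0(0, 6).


||u||_L² / ||u'||_L² = sqrt(3) < C_P = 6/π.

u(x) = 3·x^2·(6 − x)^2, so u'(x) = 12*x*(x - 6)*(x - 3).
u(x) = 3·x^2·(6 − x)^2 vanishes at x = 0 and x = 6, so u ∈ H^1_0(0, 6). Differentiate via the product rule and integrate the resulting polynomials term by term.
  ∫_0^6 u² dx = ∫_0^6 (9*x^8 - 216*x^7 + 1944*x^6 - 7776*x^5 + 11664*x^4) dx. Term by term:
    ∫_0^6 9*x^8 dx = 10077696;  ∫_0^6 -216*x^7 dx = -45349632;  ∫_0^6 1944*x^6 dx = 544195584/7;
    ∫_0^6 -7776*x^5 dx = -60466176;  ∫_0^6 11664*x^4 dx = 90699264/5.
  Sum: 10077696 − 45349632 + 544195584/7 − 60466176 + 90699264/5 = 5038848/35.
  ∫_0^6 (u')² dx = ∫_0^6 (144*x^6 - 2592*x^5 + 16848*x^4 - 46656*x^3 + 46656*x^2) dx. Term by term:
    ∫_0^6 144*x^6 dx = 40310784/7;  ∫_0^6 -2592*x^5 dx = -20155392;  ∫_0^6 16848*x^4 dx = 131010048/5;
    ∫_0^6 -46656*x^3 dx = -15116544;  ∫_0^6 46656*x^2 dx = 3359232.
  Sum: 40310784/7 − 20155392 + 131010048/5 − 15116544 + 3359232 = 1679616/35.
∫_0^6 u² dx = 5038848/35, so ||u||_L² = 1296*sqrt(105)/35.
∫_0^6 (u')² dx = 1679616/35, so ||u'||_L² = 1296*sqrt(35)/35.
Ratio ||u||_L² / ||u'||_L² = sqrt(3).
Sharp Poincaré constant on H^1_0(0, 6) is C_P = L/π = 6/π, achieved by sin(π/6·x).
A polynomial bump cannot attain the sharp Poincaré constant (only the first sine eigenfunction does), so the ratio is strictly less than C_P, consistent with ||u||_L² ≤ C_P ||u'||_L².


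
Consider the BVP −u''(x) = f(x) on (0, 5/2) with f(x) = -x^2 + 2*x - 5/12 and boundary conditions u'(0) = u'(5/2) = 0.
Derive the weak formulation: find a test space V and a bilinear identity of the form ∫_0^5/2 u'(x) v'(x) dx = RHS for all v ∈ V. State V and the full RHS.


V = H^1(0, 5/2) (no boundary constraint on v; u is determined up to an additive constant); weak form: ∫_0^5/2 u'v' dx = ∫_0^5/2 (-x^2 + 2*x - 5/12) v dx for all v ∈ V.

Multiply both sides by a test function v and integrate from 0 to 5/2:
  ∫_0^5/2 −u''(x) v(x) dx = ∫_0^5/2 f(x) v(x) dx.
Integrate the LHS by parts once:
  ∫_0^5/2 −u'' v dx = −[u'(x) v(x)]_0^5/2 + ∫_0^5/2 u'(x) v'(x) dx.
Thus ∫_0^5/2 u'(x) v'(x) dx = ∫_0^5/2 f(x) v(x) dx + [u'(x) v(x)]_0^5/2.
Choose V so that boundary terms are either known or forced to vanish.
u has homogeneous Neumann: u'(0) = u'(5/2) = 0. So [u' v]_0^5/2 = 0·v(5/2) − 0·v(0) = 0 for any v; take V = H^1(0, 5/2).
Weak formulation: find u (satisfying any essential BC) such that ∫_0^5/2 u'(x) v'(x) dx = ∫_0^5/2 f v dx for all v ∈ V (homogeneous Neumann, so boundary terms vanish).
Substituting f(x) = -x^2 + 2*x - 5/12, the right-hand side is ∫_0^5/2 (-x^2 + 2*x - 5/12) v dx.
Compatibility check (pure Neumann): taking v ≡ 1 ∈ V gives 0 = ∫_0^5/2 f dx + (0) − (0), i.e. ∫_0^5/2 f dx must equal u'(0) − u'(5/2) = 0. Indeed ∫_0^5/2 (-x^2 + 2*x - 5/12) dx = 0, so the data are compatible. The solution is then unique only up to an additive constant (fix it e.g. by requiring ∫_0^5/2 u dx = 0).


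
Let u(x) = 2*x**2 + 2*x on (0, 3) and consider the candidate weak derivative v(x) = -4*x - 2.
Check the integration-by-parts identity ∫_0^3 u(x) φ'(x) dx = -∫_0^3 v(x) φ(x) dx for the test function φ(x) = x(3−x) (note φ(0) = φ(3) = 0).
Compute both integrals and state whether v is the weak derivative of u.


LHS = -36, RHS = 36. No, v is not the weak derivative of u.

u(x) = 2*x**2 + 2*x, classical derivative u'(x) = 4*x + 2.
φ(x) = x(3−x), so φ'(x) = 3 - 2*x.
Note φ(0) = φ(3) = 0, so the boundary term u·φ vanishes.
LHS = ∫_0^3 u(x) φ'(x) dx = ∫_0^3 (-4*x^3 + 2*x^2 + 6*x) dx. Term by term:
  ∫_0^3 -4*x^3 dx = -81;  ∫_0^3 2*x^2 dx = 18;  ∫_0^3 6*x dx = 27.
Sum: -81 + 18 + 27 = -36.
So LHS = -36.
∫_0^3 v(x) φ(x) dx = ∫_0^3 (4*x^3 - 10*x^2 - 6*x) dx. Term by term:
  ∫_0^3 4*x^3 dx = 81;  ∫_0^3 -10*x^2 dx = -90;  ∫_0^3 -6*x dx = -27.
Sum: 81 − 90 − 27 = -36.
So RHS = -∫_0^3 v(x) φ(x) dx = 36.
LHS − RHS = -72 ≠ 0, so the identity fails.
(For a valid weak derivative the identity must hold for EVERY test function, in particular this one. The failure shows v is NOT the weak derivative of u.)
Correct weak derivative would be u'(x) = 4*x + 2.


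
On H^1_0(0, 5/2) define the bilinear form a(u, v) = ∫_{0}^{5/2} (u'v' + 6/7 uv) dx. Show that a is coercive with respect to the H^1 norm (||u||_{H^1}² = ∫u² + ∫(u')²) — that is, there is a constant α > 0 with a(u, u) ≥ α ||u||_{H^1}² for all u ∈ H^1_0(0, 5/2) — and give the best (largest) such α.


α = 2*(75 + 14*π^2)/(7*(25 + 4*π^2))

Coercivity of a(·,·) on H^1_0(0, 5/2) means a(u, u) ≥ α ||u||_{H^1}² for every u ∈ H^1_0.
The interval has length L = 5/2, and Poincaré/coercivity depend only on L. Here a(u, u) = ∫(u')² + (6/7)·∫u².
Here 0 < c = 6/7 < 1. The condition a(u,u) ≥ α||u||_{H^1}² reads (1−α)∫(u')² ≥ (α−c)∫u². Any admissible α is ≤ 1 (rapidly oscillating u have ∫u²/∫(u')² → 0), and α = 1 would force 0 ≥ (1−c)∫u², impossible since c < 1; so 1−α > 0. By the sharp Poincaré inequality on H^1_0 of an interval of length L, ∫(u')² ≥ (π/L)²∫u² with equality for the first sine mode sin(π(x−x₀)/L) (x₀ the left endpoint), so the inequality holds for all u iff (1−α)(π/L)² ≥ α − c, i.e. α ≤ ((π/L)² + c)/((π/L)² + 1) = (1 + c(L/π)²)/(1 + (L/π)²). With (π/L)² = 4*π^2/25 and c = 6/7, the largest admissible constant is α = ((π/L)² + c)/((π/L)² + 1).
Simplifying, α = 2*(75 + 14*π^2)/(7*(25 + 4*π^2)).


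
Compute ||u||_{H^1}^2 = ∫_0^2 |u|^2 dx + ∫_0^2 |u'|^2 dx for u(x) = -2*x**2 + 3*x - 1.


||u||_{H^1}^2 = 224/15

The H^1 norm (squared) on an interval (0, L) is
  ||u||_{H^1}^2 = ∫_0^L u(x)^2 dx + ∫_0^L u'(x)^2 dx.
Compute u'(x) = 3 - 4*x.
Then u(x)^2 = 4*x**4 - 12*x**3 + 13*x**2 - 6*x + 1 and u'(x)^2 = 16*x**2 - 24*x + 9.
Integrate each monomial from 0 to 2 using ∫_0^2 c·x^n dx = c·2^(n+1)/(n+1):
  ∫_0^2 u(x)^2 dx = ∫_0^2 (4*x^4 - 12*x^3 + 13*x^2 - 6*x + 1) dx. Term by term:
    ∫_0^2 4*x^4 dx = 128/5;  ∫_0^2 -12*x^3 dx = -48;  ∫_0^2 13*x^2 dx = 104/3;
    ∫_0^2 -6*x dx = -12;  ∫_0^2 1 dx = 2.
  Sum: 128/5 − 48 + 104/3 − 12 + 2 = 34/15.
  ∫_0^2 u'(x)^2 dx = ∫_0^2 (16*x^2 - 24*x + 9) dx. Term by term:
    ∫_0^2 16*x^2 dx = 128/3;  ∫_0^2 -24*x dx = -48;  ∫_0^2 9 dx = 18.
  Sum: 128/3 − 48 + 18 = 38/3.
Adding: ||u||_{H^1}^2 = 34/15 + 38/3 = 224/15.


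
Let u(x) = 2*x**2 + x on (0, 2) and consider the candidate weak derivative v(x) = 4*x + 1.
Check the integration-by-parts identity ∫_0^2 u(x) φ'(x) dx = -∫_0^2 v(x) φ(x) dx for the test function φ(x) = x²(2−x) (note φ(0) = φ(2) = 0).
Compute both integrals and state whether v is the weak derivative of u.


LHS = -116/15, RHS = -116/15. Yes, v = u' weakly.

u(x) = 2*x**2 + x, classical derivative u'(x) = 4*x + 1.
φ(x) = x²(2−x), so φ'(x) = x*(4 - 3*x).
Note φ(0) = φ(2) = 0, so the boundary term u·φ vanishes.
LHS = ∫_0^2 u(x) φ'(x) dx = ∫_0^2 (-6*x^4 + 5*x^3 + 4*x^2) dx. Term by term:
  ∫_0^2 -6*x^4 dx = -192/5;  ∫_0^2 5*x^3 dx = 20;  ∫_0^2 4*x^2 dx = 32/3.
Sum: -192/5 + 20 + 32/3 = -116/15.
So LHS = -116/15.
∫_0^2 v(x) φ(x) dx = ∫_0^2 (-4*x^4 + 7*x^3 + 2*x^2) dx. Term by term:
  ∫_0^2 -4*x^4 dx = -128/5;  ∫_0^2 7*x^3 dx = 28;  ∫_0^2 2*x^2 dx = 16/3.
Sum: -128/5 + 28 + 16/3 = 116/15.
So RHS = -∫_0^2 v(x) φ(x) dx = -116/15.
LHS = RHS, so the identity holds for this test φ.
Moreover u is smooth here and v(x) = u'(x) = 4*x + 1 pointwise, so the identity holds for every test function. Hence v is the weak derivative of u.


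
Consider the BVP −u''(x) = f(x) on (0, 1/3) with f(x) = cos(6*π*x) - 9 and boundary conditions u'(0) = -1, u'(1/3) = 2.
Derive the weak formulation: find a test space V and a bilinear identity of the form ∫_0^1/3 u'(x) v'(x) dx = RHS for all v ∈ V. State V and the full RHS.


V = H^1(0, 1/3) (v unrestricted at boundary; u is determined up to an additive constant); weak form: ∫_0^1/3 u'v' dx = ∫_0^1/3 (cos(6*π*x) - 9) v dx + 2·v(1/3) + v(0) for all v ∈ V.

Multiply both sides by a test function v and integrate from 0 to 1/3:
  ∫_0^1/3 −u''(x) v(x) dx = ∫_0^1/3 f(x) v(x) dx.
Integrate the LHS by parts once:
  ∫_0^1/3 −u'' v dx = −[u'(x) v(x)]_0^1/3 + ∫_0^1/3 u'(x) v'(x) dx.
Thus ∫_0^1/3 u'(x) v'(x) dx = ∫_0^1/3 f(x) v(x) dx + [u'(x) v(x)]_0^1/3.
Choose V so that boundary terms are either known or forced to vanish.
u has inhomogeneous Neumann u'(0) = -1, u'(1/3) = 2. [u' v]_0^1/3 = (2)·v(1/3) − (-1)·v(0) = 2·v(1/3) + v(0). Take V = H^1(0, 1/3); boundary term becomes part of RHS.
Weak formulation: find u (satisfying any essential BC) such that ∫_0^1/3 u'(x) v'(x) dx = ∫_0^1/3 f v dx + 2·v(1/3) + v(0) for all v ∈ V (Neumann data are natural BCs: they enter the RHS as boundary terms).
Substituting f(x) = cos(6*π*x) - 9, the right-hand side is ∫_0^1/3 (cos(6*π*x) - 9) v dx + 2·v(1/3) + v(0).
Compatibility check (pure Neumann): taking v ≡ 1 ∈ V gives 0 = ∫_0^1/3 f dx + (2) − (-1), i.e. ∫_0^1/3 f dx must equal u'(0) − u'(1/3) = -3. Indeed ∫_0^1/3 (cos(6*π*x) - 9) dx = -3, so the data are compatible. The solution is then unique only up to an additive constant (fix it e.g. by requiring ∫_0^1/3 u dx = 0).


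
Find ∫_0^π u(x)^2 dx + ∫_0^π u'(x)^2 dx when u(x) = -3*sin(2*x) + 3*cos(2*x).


||u||_{H^1(0,π)}^2 = 45*π

u'(x) = -6*sin(2*x) - 6*cos(2*x).
Expand u² and (u')² and integrate term by term on (0, π), using: for integers n ≥ 1, ∫_0^π sin²(nx) dx = ∫_0^π cos²(nx) dx = π/2; for n ≠ n', ∫_0^π sin(nx)sin(n'x) dx = ∫_0^π cos(nx)cos(n'x) dx = 0; and by product-to-sum, ∫_0^π sin(nx)cos(n'x) dx = ½∫_0^π [sin((n+n')x) + sin((n−n')x)] dx, which is 0 when n+n' is even and 2n/(n²−n'²) when n+n' is odd (it need not vanish on (0, π)).
  u² squared terms: (-3)²·∫sin(2x)² dx = 9·π/2 = 9*π/2;  (3)²·∫cos(2x)² dx = 9·π/2 = 9*π/2.
  u² cross terms: 2·(-3)·(3)·∫sin(2x)·cos(2x) dx = -18·(0) = 0.
  So ∫_0^π u² dx = 9*π/2 + 9*π/2 + 0 = 9*π.
  (u')² squared terms: (-6)²·∫cos(2x)² dx = 36·π/2 = 18*π;  (-6)²·∫sin(2x)² dx = 36·π/2 = 18*π.
  (u')² cross terms: 2·(-6)·(-6)·∫cos(2x)·sin(2x) dx = 72·(0) = 0.
  So ∫_0^π (u')² dx = 18*π + 18*π + 0 = 36*π.
||u||_{H^1}^2 = (9*π) + (36*π) = 45*π.


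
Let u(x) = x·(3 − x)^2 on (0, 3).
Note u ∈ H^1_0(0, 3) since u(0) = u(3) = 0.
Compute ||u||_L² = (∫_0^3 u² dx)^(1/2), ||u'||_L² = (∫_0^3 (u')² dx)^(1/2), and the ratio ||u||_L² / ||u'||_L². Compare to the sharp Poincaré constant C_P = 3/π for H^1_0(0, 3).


||u||_L² / ||u'||_L² = 3*sqrt(14)/14 < C_P = 3/π.

u(x) = x·(3 − x)^2, so u'(x) = 3*(x - 3)*(x - 1).
u(x) = x·(3 − x)^2 vanishes at x = 0 and x = 3, so u ∈ H^1_0(0, 3). Differentiate via the product rule and integrate the resulting polynomials term by term.
  ∫_0^3 u² dx = ∫_0^3 (x^6 - 12*x^5 + 54*x^4 - 108*x^3 + 81*x^2) dx. Term by term:
    ∫_0^3 x^6 dx = 2187/7;  ∫_0^3 -12*x^5 dx = -1458;  ∫_0^3 54*x^4 dx = 13122/5;
    ∫_0^3 -108*x^3 dx = -2187;  ∫_0^3 81*x^2 dx = 729.
  Sum: 2187/7 − 1458 + 13122/5 − 2187 + 729 = 729/35.
  ∫_0^3 (u')² dx = ∫_0^3 (9*x^4 - 72*x^3 + 198*x^2 - 216*x + 81) dx. Term by term:
    ∫_0^3 9*x^4 dx = 2187/5;  ∫_0^3 -72*x^3 dx = -1458;  ∫_0^3 198*x^2 dx = 1782;
    ∫_0^3 -216*x dx = -972;  ∫_0^3 81 dx = 243.
  Sum: 2187/5 − 1458 + 1782 − 972 + 243 = 162/5.
∫_0^3 u² dx = 729/35, so ||u||_L² = 27*sqrt(35)/35.
∫_0^3 (u')² dx = 162/5, so ||u'||_L² = 9*sqrt(10)/5.
Ratio ||u||_L² / ||u'||_L² = 3*sqrt(14)/14.
Sharp Poincaré constant on H^1_0(0, 3) is C_P = L/π = 3/π, achieved by sin(π/3·x).
A polynomial bump cannot attain the sharp Poincaré constant (only the first sine eigenfunction does), so the ratio is strictly less than C_P, consistent with ||u||_L² ≤ C_P ||u'||_L².


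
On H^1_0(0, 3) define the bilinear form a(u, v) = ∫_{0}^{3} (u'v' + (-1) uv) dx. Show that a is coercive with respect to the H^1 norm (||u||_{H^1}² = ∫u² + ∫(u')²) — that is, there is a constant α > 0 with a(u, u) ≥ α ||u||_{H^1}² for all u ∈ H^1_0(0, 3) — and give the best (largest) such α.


α = (-9 + π^2)/(9 + π^2)

Coercivity of a(·,·) on H^1_0(0, 3) means a(u, u) ≥ α ||u||_{H^1}² for every u ∈ H^1_0.
The interval has length L = 3, and Poincaré/coercivity depend only on L. Here a(u, u) = ∫(u')² + (-1)·∫u².
Here c = -1 < 0 with |c| < (π/L)² = π^2/9, so coercivity still holds. The condition a(u,u) ≥ α||u||_{H^1}² reads (1−α)∫(u')² ≥ (α−c)∫u². Any admissible α is ≤ 1 (rapidly oscillating u have ∫u²/∫(u')² → 0), and α = 1 would force 0 ≥ (1−c)∫u², impossible since c < 1; so 1−α > 0. By the sharp Poincaré inequality on H^1_0 of an interval of length L, ∫(u')² ≥ (π/L)²∫u² with equality for the first sine mode sin(π(x−x₀)/L) (x₀ the left endpoint), so the inequality holds for all u iff (1−α)(π/L)² ≥ α − c, i.e. α ≤ ((π/L)² + c)/((π/L)² + 1) = (1 + c(L/π)²)/(1 + (L/π)²). (Direct route, valid since c ≤ 0: Poincaré gives c∫u² ≥ c(L/π)²∫(u')², so a(u,u) ≥ (1 + c(L/π)²)∫(u')², while ||u||_{H^1}² ≤ (1 + (L/π)²)∫(u')²; dividing yields the same α.) With (π/L)² = π^2/9 and c = -1, the largest admissible constant is α = ((π/L)² + c)/((π/L)² + 1).
Simplifying, α = (-9 + π^2)/(9 + π^2).


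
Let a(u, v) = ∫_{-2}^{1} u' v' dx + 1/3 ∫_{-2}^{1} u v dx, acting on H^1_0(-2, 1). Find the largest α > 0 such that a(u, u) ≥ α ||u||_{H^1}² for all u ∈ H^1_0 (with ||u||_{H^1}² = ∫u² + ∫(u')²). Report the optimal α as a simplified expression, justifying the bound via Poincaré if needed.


α = (3 + π^2)/(9 + π^2)

Coercivity of a(·,·) on H^1_0(-2, 1) means a(u, u) ≥ α ||u||_{H^1}² for every u ∈ H^1_0.
The interval has length L = 3, and Poincaré/coercivity depend only on L. Here a(u, u) = ∫(u')² + (1/3)·∫u².
Here 0 < c = 1/3 < 1. The condition a(u,u) ≥ α||u||_{H^1}² reads (1−α)∫(u')² ≥ (α−c)∫u². Any admissible α is ≤ 1 (rapidly oscillating u have ∫u²/∫(u')² → 0), and α = 1 would force 0 ≥ (1−c)∫u², impossible since c < 1; so 1−α > 0. By the sharp Poincaré inequality on H^1_0 of an interval of length L, ∫(u')² ≥ (π/L)²∫u² with equality for the first sine mode sin(π(x−x₀)/L) (x₀ the left endpoint), so the inequality holds for all u iff (1−α)(π/L)² ≥ α − c, i.e. α ≤ ((π/L)² + c)/((π/L)² + 1) = (1 + c(L/π)²)/(1 + (L/π)²). With (π/L)² = π^2/9 and c = 1/3, the largest admissible constant is α = ((π/L)² + c)/((π/L)² + 1).
Simplifying, α = (3 + π^2)/(9 + π^2).


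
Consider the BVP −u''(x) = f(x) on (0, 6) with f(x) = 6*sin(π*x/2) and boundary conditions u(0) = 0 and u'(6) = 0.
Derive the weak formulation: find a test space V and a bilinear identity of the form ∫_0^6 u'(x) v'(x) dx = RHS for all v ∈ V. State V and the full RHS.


V = {v ∈ H^1(0, 6) : v(0) = 0} (test functions vanish at x = 0 where u is specified); weak form: ∫_0^6 u'v' dx = ∫_0^6 (6*sin(π*x/2)) v dx for all v ∈ V.

Multiply both sides by a test function v and integrate from 0 to 6:
  ∫_0^6 −u''(x) v(x) dx = ∫_0^6 f(x) v(x) dx.
Integrate the LHS by parts once:
  ∫_0^6 −u'' v dx = −[u'(x) v(x)]_0^6 + ∫_0^6 u'(x) v'(x) dx.
Thus ∫_0^6 u'(x) v'(x) dx = ∫_0^6 f(x) v(x) dx + [u'(x) v(x)]_0^6.
Choose V so that boundary terms are either known or forced to vanish.
Mixed BC: u(0) = 0 (Dirichlet) and u'(6) = 0 (Neumann). Define V = {v ∈ H^1(0, 6) : v(0) = 0}. Then [u' v]_0^6 = u'(6)·v(6) − u'(0)·0 = 0.
Weak formulation: find u (satisfying any essential BC) such that ∫_0^6 u'(x) v'(x) dx = ∫_0^6 f v dx for all v ∈ V (Dirichlet at 0 absorbed into V; the Neumann datum at x = 6 is zero, so no boundary term remains).
Substituting f(x) = 6*sin(π*x/2), the right-hand side is ∫_0^6 (6*sin(π*x/2)) v dx.


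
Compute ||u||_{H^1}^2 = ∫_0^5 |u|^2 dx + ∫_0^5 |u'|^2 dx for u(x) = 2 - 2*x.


||u||_{H^1}^2 = 320/3

The H^1 norm (squared) on an interval (0, L) is
  ||u||_{H^1}^2 = ∫_0^L u(x)^2 dx + ∫_0^L u'(x)^2 dx.
Compute u'(x) = -2.
Then u(x)^2 = 4*x**2 - 8*x + 4 and u'(x)^2 = 4.
Integrate each monomial from 0 to 5 using ∫_0^5 c·x^n dx = c·5^(n+1)/(n+1):
  ∫_0^5 u(x)^2 dx = ∫_0^5 (4*x^2 - 8*x + 4) dx. Term by term:
    ∫_0^5 4*x^2 dx = 500/3;  ∫_0^5 -8*x dx = -100;  ∫_0^5 4 dx = 20.
  Sum: 500/3 − 100 + 20 = 260/3.
  ∫_0^5 u'(x)^2 dx = ∫_0^5 (4) dx. Term by term:
    ∫_0^5 4 dx = 20.
Adding: ||u||_{H^1}^2 = 260/3 + 20 = 320/3.


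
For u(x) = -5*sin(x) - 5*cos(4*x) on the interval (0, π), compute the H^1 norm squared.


||u||_{H^1(0,π)}^2 = -340/3 + 475*π/2

u'(x) = 20*sin(4*x) - 5*cos(x).
Expand u² and (u')² and integrate term by term on (0, π), using: for integers n ≥ 1, ∫_0^π sin²(nx) dx = ∫_0^π cos²(nx) dx = π/2; for n ≠ n', ∫_0^π sin(nx)sin(n'x) dx = ∫_0^π cos(nx)cos(n'x) dx = 0; and by product-to-sum, ∫_0^π sin(nx)cos(n'x) dx = ½∫_0^π [sin((n+n')x) + sin((n−n')x)] dx, which is 0 when n+n' is even and 2n/(n²−n'²) when n+n' is odd (it need not vanish on (0, π)).
  u² squared terms: (-5)²·∫cos(4x)² dx = 25·π/2 = 25*π/2;  (-5)²·∫sin(x)² dx = 25·π/2 = 25*π/2.
  u² cross terms: 2·(-5)·(-5)·∫cos(4x)·sin(x) dx = 50·(-2/15) = -20/3.
  So ∫_0^π u² dx = 25*π/2 + 25*π/2 − 20/3 = -20/3 + 25*π.
  (u')² squared terms: (-5)²·∫cos(x)² dx = 25·π/2 = 25*π/2;  (20)²·∫sin(4x)² dx = 400·π/2 = 200*π.
  (u')² cross terms: 2·(-5)·(20)·∫cos(x)·sin(4x) dx = -200·(8/15) = -320/3.
  So ∫_0^π (u')² dx = 25*π/2 + 200*π − 320/3 = -320/3 + 425*π/2.
||u||_{H^1}^2 = (-20/3 + 25*π) + (-320/3 + 425*π/2) = -340/3 + 475*π/2.


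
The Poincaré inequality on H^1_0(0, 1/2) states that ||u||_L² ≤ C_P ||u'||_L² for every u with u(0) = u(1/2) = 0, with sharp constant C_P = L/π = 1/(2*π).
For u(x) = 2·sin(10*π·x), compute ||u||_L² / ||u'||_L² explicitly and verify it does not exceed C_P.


||u||_L² / ||u'||_L² = 1/(10*π) < C_P = 1/(2*π).

u(x) = 2·sin(10*π·x), so u'(x) = 20*π*cos(10*π*x).
Writing u(x) = A·sin(kπx/L) with A = 2 and k = 5, use ∫_0^L sin²(kπx/L) dx = L/2 and ∫_0^L cos²(kπx/L) dx = L/2.
u² = 4·sin²(10*π·x) and (u')² = 400*π^2·cos²(10*π·x), and each of sin², cos² integrates to L/2 = 1/4 over (0, 1/2).
∫_0^1/2 u² dx = 1, so ||u||_L² = 1.
∫_0^1/2 (u')² dx = 100*π^2, so ||u'||_L² = 10*π.
Ratio ||u||_L² / ||u'||_L² = 1/(10*π).
Sharp Poincaré constant on H^1_0(0, 1/2) is C_P = L/π = 1/(2*π), achieved by sin(2*π·x).
This is the k = 5 harmonic; the ratio L/(kπ) is strictly less than C_P = L/π, consistent with the sharp inequality ||u||_L² ≤ C_P ||u'||_L².


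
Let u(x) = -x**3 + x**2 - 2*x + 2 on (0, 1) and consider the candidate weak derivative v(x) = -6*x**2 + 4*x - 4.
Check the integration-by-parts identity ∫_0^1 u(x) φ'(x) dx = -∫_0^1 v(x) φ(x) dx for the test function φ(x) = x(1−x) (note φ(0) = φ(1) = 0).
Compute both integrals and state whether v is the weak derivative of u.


LHS = 19/60, RHS = 19/30. No, v is not the weak derivative of u.

u(x) = -x**3 + x**2 - 2*x + 2, classical derivative u'(x) = -3*x**2 + 2*x - 2.
φ(x) = x(1−x), so φ'(x) = 1 - 2*x.
Note φ(0) = φ(1) = 0, so the boundary term u·φ vanishes.
LHS = ∫_0^1 u(x) φ'(x) dx = ∫_0^1 (2*x^4 - 3*x^3 + 5*x^2 - 6*x + 2) dx. Term by term:
  ∫_0^1 2*x^4 dx = 2/5;  ∫_0^1 -3*x^3 dx = -3/4;  ∫_0^1 5*x^2 dx = 5/3;
  ∫_0^1 -6*x dx = -3;  ∫_0^1 2 dx = 2.
Sum: 2/5 − 3/4 + 5/3 − 3 + 2 = 19/60.
So LHS = 19/60.
∫_0^1 v(x) φ(x) dx = ∫_0^1 (6*x^4 - 10*x^3 + 8*x^2 - 4*x) dx. Term by term:
  ∫_0^1 6*x^4 dx = 6/5;  ∫_0^1 -10*x^3 dx = -5/2;  ∫_0^1 8*x^2 dx = 8/3;
  ∫_0^1 -4*x dx = -2.
Sum: 6/5 − 5/2 + 8/3 − 2 = -19/30.
So RHS = -∫_0^1 v(x) φ(x) dx = 19/30.
LHS − RHS = -19/60 ≠ 0, so the identity fails.
(For a valid weak derivative the identity must hold for EVERY test function, in particular this one. The failure shows v is NOT the weak derivative of u.)
Correct weak derivative would be u'(x) = -3*x**2 + 2*x - 2.


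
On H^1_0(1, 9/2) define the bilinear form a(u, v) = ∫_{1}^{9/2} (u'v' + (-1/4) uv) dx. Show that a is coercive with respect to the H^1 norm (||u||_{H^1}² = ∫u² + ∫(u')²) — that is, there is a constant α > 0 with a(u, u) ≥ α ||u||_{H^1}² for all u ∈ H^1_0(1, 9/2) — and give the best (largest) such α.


α = (-49 + 16*π^2)/(4*(4*π^2 + 49))

Coercivity of a(·,·) on H^1_0(1, 9/2) means a(u, u) ≥ α ||u||_{H^1}² for every u ∈ H^1_0.
The interval has length L = 7/2, and Poincaré/coercivity depend only on L. Here a(u, u) = ∫(u')² + (-1/4)·∫u².
Here c = -1/4 < 0 with |c| < (π/L)² = 4*π^2/49, so coercivity still holds. The condition a(u,u) ≥ α||u||_{H^1}² reads (1−α)∫(u')² ≥ (α−c)∫u². Any admissible α is ≤ 1 (rapidly oscillating u have ∫u²/∫(u')² → 0), and α = 1 would force 0 ≥ (1−c)∫u², impossible since c < 1; so 1−α > 0. By the sharp Poincaré inequality on H^1_0 of an interval of length L, ∫(u')² ≥ (π/L)²∫u² with equality for the first sine mode sin(π(x−x₀)/L) (x₀ the left endpoint), so the inequality holds for all u iff (1−α)(π/L)² ≥ α − c, i.e. α ≤ ((π/L)² + c)/((π/L)² + 1) = (1 + c(L/π)²)/(1 + (L/π)²). (Direct route, valid since c ≤ 0: Poincaré gives c∫u² ≥ c(L/π)²∫(u')², so a(u,u) ≥ (1 + c(L/π)²)∫(u')², while ||u||_{H^1}² ≤ (1 + (L/π)²)∫(u')²; dividing yields the same α.) With (π/L)² = 4*π^2/49 and c = -1/4, the largest admissible constant is α = ((π/L)² + c)/((π/L)² + 1).
Simplifying, α = (-49 + 16*π^2)/(4*(4*π^2 + 49)).


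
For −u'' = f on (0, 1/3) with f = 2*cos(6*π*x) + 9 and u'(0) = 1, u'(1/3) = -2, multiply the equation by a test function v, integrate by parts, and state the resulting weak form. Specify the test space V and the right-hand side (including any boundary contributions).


V = H^1(0, 1/3) (v unrestricted at boundary; u is determined up to an additive constant); weak form: ∫_0^1/3 u'v' dx = ∫_0^1/3 (2*cos(6*π*x) + 9) v dx − 2·v(1/3) − v(0) for all v ∈ V.

Multiply both sides by a test function v and integrate from 0 to 1/3:
  ∫_0^1/3 −u''(x) v(x) dx = ∫_0^1/3 f(x) v(x) dx.
Integrate the LHS by parts once:
  ∫_0^1/3 −u'' v dx = −[u'(x) v(x)]_0^1/3 + ∫_0^1/3 u'(x) v'(x) dx.
Thus ∫_0^1/3 u'(x) v'(x) dx = ∫_0^1/3 f(x) v(x) dx + [u'(x) v(x)]_0^1/3.
Choose V so that boundary terms are either known or forced to vanish.
u has inhomogeneous Neumann u'(0) = 1, u'(1/3) = -2. [u' v]_0^1/3 = (-2)·v(1/3) − (1)·v(0) = − 2·v(1/3) − v(0). Take V = H^1(0, 1/3); boundary term becomes part of RHS.
Weak formulation: find u (satisfying any essential BC) such that ∫_0^1/3 u'(x) v'(x) dx = ∫_0^1/3 f v dx − 2·v(1/3) − v(0) for all v ∈ V (Neumann data are natural BCs: they enter the RHS as boundary terms).
Substituting f(x) = 2*cos(6*π*x) + 9, the right-hand side is ∫_0^1/3 (2*cos(6*π*x) + 9) v dx − 2·v(1/3) − v(0).
Compatibility check (pure Neumann): taking v ≡ 1 ∈ V gives 0 = ∫_0^1/3 f dx + (-2) − (1), i.e. ∫_0^1/3 f dx must equal u'(0) − u'(1/3) = 3. Indeed ∫_0^1/3 (2*cos(6*π*x) + 9) dx = 3, so the data are compatible. The solution is then unique only up to an additive constant (fix it e.g. by requiring ∫_0^1/3 u dx = 0).


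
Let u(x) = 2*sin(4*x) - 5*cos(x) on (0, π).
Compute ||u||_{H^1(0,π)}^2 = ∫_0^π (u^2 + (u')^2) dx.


||u||_{H^1(0,π)}^2 = -64/3 + 59*π

u'(x) = 5*sin(x) + 8*cos(4*x).
Expand u² and (u')² and integrate term by term on (0, π), using: for integers n ≥ 1, ∫_0^π sin²(nx) dx = ∫_0^π cos²(nx) dx = π/2; for n ≠ n', ∫_0^π sin(nx)sin(n'x) dx = ∫_0^π cos(nx)cos(n'x) dx = 0; and by product-to-sum, ∫_0^π sin(nx)cos(n'x) dx = ½∫_0^π [sin((n+n')x) + sin((n−n')x)] dx, which is 0 when n+n' is even and 2n/(n²−n'²) when n+n' is odd (it need not vanish on (0, π)).
  u² squared terms: (-5)²·∫cos(x)² dx = 25·π/2 = 25*π/2;  (2)²·∫sin(4x)² dx = 4·π/2 = 2*π.
  u² cross terms: 2·(-5)·(2)·∫cos(x)·sin(4x) dx = -20·(8/15) = -32/3.
  So ∫_0^π u² dx = 25*π/2 + 2*π − 32/3 = -32/3 + 29*π/2.
  (u')² squared terms: (5)²·∫sin(x)² dx = 25·π/2 = 25*π/2;  (8)²·∫cos(4x)² dx = 64·π/2 = 32*π.
  (u')² cross terms: 2·(5)·(8)·∫sin(x)·cos(4x) dx = 80·(-2/15) = -32/3.
  So ∫_0^π (u')² dx = 25*π/2 + 32*π − 32/3 = -32/3 + 89*π/2.
||u||_{H^1}^2 = (-32/3 + 29*π/2) + (-32/3 + 89*π/2) = -64/3 + 59*π.
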